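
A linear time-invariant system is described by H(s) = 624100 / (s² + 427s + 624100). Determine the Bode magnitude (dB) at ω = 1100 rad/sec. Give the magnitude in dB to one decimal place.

-1.6 dB

|(j1100)² + 427(j1100) + 624100| = |-5.859e+05 + j4.697e+05| = 7.509e+05
|H(j1100)| = 624100 / 7.509e+05 = 0.8311
20 log₁₀(0.8311) = -1.61 dB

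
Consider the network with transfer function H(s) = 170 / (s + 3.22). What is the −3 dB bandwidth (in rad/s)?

3.22 rad/s

For a single-pole low-pass, the −3 dB point is at the pole: ω = 3.22 rad/s.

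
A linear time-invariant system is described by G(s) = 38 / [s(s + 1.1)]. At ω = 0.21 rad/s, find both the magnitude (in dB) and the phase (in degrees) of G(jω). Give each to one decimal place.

|j0.21 + 1.1| = √(0.21² + 1.1²) = 1.12
|j0.21| = 0.21
|G(j0.21)| = 38 / (1.12 × 0.21) = 161.58
20 log₁₀(161.58) = 44.17 dB
∠(j0.21 + 1.1) = arctan(0.21/1.1) = 10.81°
∠(j0.21) = 90.00°
∠G(j0.21) = − (10.81° + 90.00°) = -100.81°

|G| = 44.2 dB, ∠G = -100.8°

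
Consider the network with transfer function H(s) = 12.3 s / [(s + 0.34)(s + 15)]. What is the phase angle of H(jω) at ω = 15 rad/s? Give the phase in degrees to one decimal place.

-43.7°

∠(j15) = 90.00°
∠(j15 + 0.34) = arctan(15/0.34) = 88.70°
∠(j15 + 15) = arctan(15/15) = 45.00°
∠H(j15) = 90.00° − (88.70° + 45.00°) = -43.70°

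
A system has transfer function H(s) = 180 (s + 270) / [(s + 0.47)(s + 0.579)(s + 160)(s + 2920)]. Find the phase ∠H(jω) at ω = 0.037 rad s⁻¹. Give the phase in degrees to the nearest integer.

∠(j0.037 + 270) = arctan(0.037/270) = 0.01°
∠(j0.037 + 0.47) = arctan(0.037/0.47) = 4.50°
∠(j0.037 + 0.579) = arctan(0.037/0.579) = 3.66°
∠(j0.037 + 160) = arctan(0.037/160) = 0.01°
∠(j0.037 + 2920) = arctan(0.037/2920) = 0.00°
∠H(j0.037) = 0.01° − (4.50° + 3.66° + 0.01° + 0.00°) = -8.16°

-8 deg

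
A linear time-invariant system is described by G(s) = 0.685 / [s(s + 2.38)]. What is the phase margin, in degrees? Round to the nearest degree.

Gain crossover: |G(jω)| = 1 at ω ≈ 0.286 rad/s.
∠G(j0.286) = −90° − arctan(0.286/2.38) ≈ -96.85°
PM = 180° + (-96.85°) = 83.15°

83°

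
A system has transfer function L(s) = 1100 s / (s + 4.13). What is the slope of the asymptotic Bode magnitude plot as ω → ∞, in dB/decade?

With 1 zero and 1 pole, the high-frequency asymptotic slope is 20 × (1 − 1) = 0 dB/decade.

0 dB/decade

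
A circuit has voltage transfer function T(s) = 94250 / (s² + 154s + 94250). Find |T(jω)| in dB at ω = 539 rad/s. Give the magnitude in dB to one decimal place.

-7.1 dB

|(j539)² + 154(j539) + 94250| = |-1.9627e+05 + j83006| = 2.131e+05
|T(j539)| = 94250 / 2.131e+05 = 0.44228
20 log₁₀(0.44228) = -7.09 dB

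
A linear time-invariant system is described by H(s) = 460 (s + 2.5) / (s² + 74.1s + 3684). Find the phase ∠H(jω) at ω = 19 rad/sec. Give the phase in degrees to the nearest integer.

60°

∠(j19 + 2.5) = arctan(19/2.5) = 82.50°
∠[(j19)² + 74.1(j19) + 3684] = ∠[3323 + j1407.9] = 22.96°
∠H(j19) = 82.50° − 22.96° = 59.54°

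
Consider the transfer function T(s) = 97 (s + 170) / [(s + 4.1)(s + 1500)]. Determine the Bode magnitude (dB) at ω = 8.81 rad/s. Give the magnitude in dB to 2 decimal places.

|j8.81 + 170| = √(8.81² + 170²) = 170.2
|j8.81 + 4.1| = √(8.81² + 4.1²) = 9.717
|j8.81 + 1500| = √(8.81² + 1500²) = 1500
|T(j8.81)| = 97 × 170.2 / (9.717 × 1500) = 1.1328
20 log₁₀(1.1328) = 1.083 dB

1.08 dB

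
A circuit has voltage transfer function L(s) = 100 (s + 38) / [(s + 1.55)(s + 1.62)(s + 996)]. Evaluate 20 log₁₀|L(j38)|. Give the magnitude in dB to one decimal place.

-48.6 dB

|j38 + 38| = √(38² + 38²) = 53.74
|j38 + 1.55| = √(38² + 1.55²) = 38.03
|j38 + 1.62| = √(38² + 1.62²) = 38.03
|j38 + 996| = √(38² + 996²) = 996.7
|L(j38)| = 100 × 53.74 / (38.03 × 38.03 × 996.7) = 0.0037274
20 log₁₀(0.0037274) = -48.57 dB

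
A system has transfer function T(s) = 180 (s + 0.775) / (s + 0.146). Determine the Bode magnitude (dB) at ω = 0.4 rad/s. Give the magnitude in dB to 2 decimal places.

51.33 dB

|j0.4 + 0.775| = √(0.4² + 0.775²) = 0.8721
|j0.4 + 0.146| = √(0.4² + 0.146²) = 0.4258
|T(j0.4)| = 180 × 0.8721 / 0.4258 = 368.67
20 log₁₀(368.67) = 51.333 dB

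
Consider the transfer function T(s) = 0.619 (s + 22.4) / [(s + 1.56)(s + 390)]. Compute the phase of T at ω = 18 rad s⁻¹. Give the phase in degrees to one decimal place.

∠(j18 + 22.4) = arctan(18/22.4) = 38.78°
∠(j18 + 1.56) = arctan(18/1.56) = 85.05°
∠(j18 + 390) = arctan(18/390) = 2.64°
∠T(j18) = 38.78° − (85.05° + 2.64°) = -48.90°

-48.9 deg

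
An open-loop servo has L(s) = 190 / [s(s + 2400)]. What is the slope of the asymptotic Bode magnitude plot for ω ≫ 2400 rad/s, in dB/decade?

-40 dB/decade

With 0 zeros and 2 poles, the high-frequency asymptotic slope is 20 × (0 − 2) = -40 dB/decade.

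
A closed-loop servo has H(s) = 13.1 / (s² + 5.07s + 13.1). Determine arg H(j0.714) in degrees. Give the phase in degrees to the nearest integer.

-16°

∠[(j0.714)² + 5.07(j0.714) + 13.1] = ∠[12.59 + j3.62] = 16.04°
∠H(j0.714) = −16.04° = -16.04°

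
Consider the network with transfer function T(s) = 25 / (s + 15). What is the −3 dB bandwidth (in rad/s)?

15 rad/s

For a single-pole low-pass, the −3 dB point is at the pole: ω = 15 rad/s.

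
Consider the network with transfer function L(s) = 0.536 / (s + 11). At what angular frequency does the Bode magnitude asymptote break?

The single real pole at s = −11 gives a corner at ω = 11 rad s⁻¹.

11 rad s⁻¹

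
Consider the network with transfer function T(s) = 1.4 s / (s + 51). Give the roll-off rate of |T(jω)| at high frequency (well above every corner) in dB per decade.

0 dB/decade

With 1 zero and 1 pole, the high-frequency asymptotic slope is 20 × (1 − 1) = 0 dB/decade.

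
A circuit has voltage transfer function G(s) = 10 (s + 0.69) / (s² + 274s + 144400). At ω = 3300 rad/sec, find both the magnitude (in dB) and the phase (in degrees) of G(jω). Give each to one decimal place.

|j3300 + 0.69| = √(3300² + 0.69²) = 3300
|(j3300)² + 274(j3300) + 144400| = |-1.0746e+07 + j9.042e+05| = 1.078e+07
|G(j3300)| = 10 × 3300 / 1.078e+07 = 0.0030602
20 log₁₀(0.0030602) = -50.28 dB
∠(j3300 + 0.69) = arctan(3300/0.69) = 89.99°
∠[(j3300)² + 274(j3300) + 144400] = ∠[-1.0746e+07 + j9.042e+05] = 175.19°
∠G(j3300) = 89.99° − 175.19° = -85.20°

|G| = -50.3 dB, ∠G = -85.2°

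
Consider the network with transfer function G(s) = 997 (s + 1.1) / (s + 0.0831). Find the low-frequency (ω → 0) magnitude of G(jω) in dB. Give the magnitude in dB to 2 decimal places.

G(0) = 997 × 1.1 / 0.0831 = 13197
20 log₁₀(13197) = 82.410 dB

82.41 dB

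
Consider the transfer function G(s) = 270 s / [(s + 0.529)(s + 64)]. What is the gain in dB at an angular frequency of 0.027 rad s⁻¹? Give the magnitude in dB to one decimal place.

-13.3 dB

|j0.027| = 0.027
|j0.027 + 0.529| = √(0.027² + 0.529²) = 0.5297
|j0.027 + 64| = √(0.027² + 64²) = 64
|G(j0.027)| = 270 × 0.027 / (0.5297 × 64) = 0.21504
20 log₁₀(0.21504) = -13.35 dB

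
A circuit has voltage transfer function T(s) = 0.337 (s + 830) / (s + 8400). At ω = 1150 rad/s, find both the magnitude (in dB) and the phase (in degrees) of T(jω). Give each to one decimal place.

|j1150 + 830| = √(1150² + 830²) = 1418
|j1150 + 8400| = √(1150² + 8400²) = 8478
|T(j1150)| = 0.337 × 1418 / 8478 = 0.056373
20 log₁₀(0.056373) = -24.98 dB
∠(j1150 + 830) = arctan(1150/830) = 54.18°
∠(j1150 + 8400) = arctan(1150/8400) = 7.80°
∠T(j1150) = 54.18° − 7.80° = 46.38°

|T| = -25.0 dB, ∠T = 46.4°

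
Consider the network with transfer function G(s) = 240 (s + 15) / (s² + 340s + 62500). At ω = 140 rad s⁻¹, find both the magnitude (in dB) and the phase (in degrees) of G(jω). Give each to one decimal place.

|G| = -5.6 dB, ∠G = 35.9°

|j140 + 15| = √(140² + 15²) = 140.8
|(j140)² + 340(j140) + 62500| = |42900 + j47600| = 6.408e+04
|G(j140)| = 240 × 140.8 / 6.408e+04 = 0.52735
20 log₁₀(0.52735) = -5.56 dB
∠(j140 + 15) = arctan(140/15) = 83.88°
∠[(j140)² + 340(j140) + 62500] = ∠[42900 + j47600] = 47.97°
∠G(j140) = 83.88° − 47.97° = 35.91°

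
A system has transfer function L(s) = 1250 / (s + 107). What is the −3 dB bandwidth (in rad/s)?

For a single-pole low-pass, the −3 dB point is at the pole: ω = 107 rad/s.

107 rad/s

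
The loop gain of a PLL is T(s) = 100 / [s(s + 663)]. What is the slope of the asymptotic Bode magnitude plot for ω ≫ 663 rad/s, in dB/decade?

-40 dB/decade

With 0 zeros and 2 poles, the high-frequency asymptotic slope is 20 × (0 − 2) = -40 dB/decade.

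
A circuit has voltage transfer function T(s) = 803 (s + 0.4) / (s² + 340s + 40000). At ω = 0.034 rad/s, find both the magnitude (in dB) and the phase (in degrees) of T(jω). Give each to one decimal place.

|T| = -41.9 dB, ∠T = 4.8°

|j0.034 + 0.4| = √(0.034² + 0.4²) = 0.4014
|(j0.034)² + 340(j0.034) + 40000| = |40000 + j11.56| = 4e+04
|T(j0.034)| = 803 × 0.4014 / 4e+04 = 0.008059
20 log₁₀(0.008059) = -41.87 dB
∠(j0.034 + 0.4) = arctan(0.034/0.4) = 4.86°
∠[(j0.034)² + 340(j0.034) + 40000] = ∠[40000 + j11.56] = 0.02°
∠T(j0.034) = 4.86° − 0.02° = 4.84°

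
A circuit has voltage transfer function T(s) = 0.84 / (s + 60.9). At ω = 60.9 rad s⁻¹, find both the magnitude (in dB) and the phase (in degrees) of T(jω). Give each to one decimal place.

|T| = -40.2 dB, ∠T = -45.0°

|j60.9 + 60.9| = √(60.9² + 60.9²) = 86.13
|T(j60.9)| = 0.84 / 86.13 = 0.0097532
20 log₁₀(0.0097532) = -40.22 dB
∠(j60.9 + 60.9) = arctan(60.9/60.9) = 45.00°
∠T(j60.9) = −45.00° = -45.00°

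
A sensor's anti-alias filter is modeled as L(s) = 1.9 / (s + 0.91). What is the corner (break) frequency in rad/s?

The single real pole at s = −0.91 gives a corner at ω = 0.91 rad/s.

0.91 rad/s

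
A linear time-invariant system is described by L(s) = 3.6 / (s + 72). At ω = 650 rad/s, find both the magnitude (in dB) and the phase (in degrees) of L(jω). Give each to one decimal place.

|j650 + 72| = √(650² + 72²) = 654
|L(j650)| = 3.6 / 654 = 0.0055048
20 log₁₀(0.0055048) = -45.19 dB
∠(j650 + 72) = arctan(650/72) = 83.68°
∠L(j650) = −83.68° = -83.68°

|L| = -45.2 dB, ∠L = -83.7°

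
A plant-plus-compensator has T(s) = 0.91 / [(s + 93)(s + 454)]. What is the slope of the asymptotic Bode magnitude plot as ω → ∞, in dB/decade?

With 0 zeros and 2 poles, the high-frequency asymptotic slope is 20 × (0 − 2) = -40 dB/decade.

-40 dB/decade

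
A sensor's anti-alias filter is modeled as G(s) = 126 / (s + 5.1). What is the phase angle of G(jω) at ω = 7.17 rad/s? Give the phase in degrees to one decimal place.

∠(j7.17 + 5.1) = arctan(7.17/5.1) = 54.58°
∠G(j7.17) = −54.58° = -54.58°

-54.6°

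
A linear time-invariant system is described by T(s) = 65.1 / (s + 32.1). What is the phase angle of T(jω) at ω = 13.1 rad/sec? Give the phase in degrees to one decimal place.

∠(j13.1 + 32.1) = arctan(13.1/32.1) = 22.20°
∠T(j13.1) = −22.20° = -22.20°

-22.2°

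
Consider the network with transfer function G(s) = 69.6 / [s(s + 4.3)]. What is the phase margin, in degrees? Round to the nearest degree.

Gain crossover: |G(jω)| = 1 at ω ≈ 7.81 rad/s.
∠G(j7.81) = −90° − arctan(7.81/4.3) ≈ -151.16°
PM = 180° + (-151.16°) = 28.84°

29 deg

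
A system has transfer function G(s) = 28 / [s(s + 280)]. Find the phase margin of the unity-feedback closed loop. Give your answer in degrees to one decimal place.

Gain crossover: |G(jω)| = 1 at ω ≈ 0.1 rad/s.
∠G(j0.1) = −90° − arctan(0.1/280) ≈ -90.02°
PM = 180° + (-90.02°) = 89.98°

90.0°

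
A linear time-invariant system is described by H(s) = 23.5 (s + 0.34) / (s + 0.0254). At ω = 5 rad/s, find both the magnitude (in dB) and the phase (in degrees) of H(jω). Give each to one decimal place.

|j5 + 0.34| = √(5² + 0.34²) = 5.012
|j5 + 0.0254| = √(5² + 0.0254²) = 5
|H(j5)| = 23.5 × 5.012 / 5 = 23.554
20 log₁₀(23.554) = 27.44 dB
∠(j5 + 0.34) = arctan(5/0.34) = 86.11°
∠(j5 + 0.0254) = arctan(5/0.0254) = 89.71°
∠H(j5) = 86.11° − 89.71° = -3.60°

|H| = 27.4 dB, ∠H = -3.6°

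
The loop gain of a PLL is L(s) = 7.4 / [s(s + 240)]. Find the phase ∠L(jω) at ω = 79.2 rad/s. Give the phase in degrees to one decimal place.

∠(j79.2 + 240) = arctan(79.2/240) = 18.26°
∠(j79.2) = 90.00°
∠L(j79.2) = − (18.26° + 90.00°) = -108.26°

-108.3°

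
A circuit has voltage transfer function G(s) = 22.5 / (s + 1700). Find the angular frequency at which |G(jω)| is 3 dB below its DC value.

1700 rad/s

For a single-pole low-pass, the −3 dB point is at the pole: ω = 1700 rad/s.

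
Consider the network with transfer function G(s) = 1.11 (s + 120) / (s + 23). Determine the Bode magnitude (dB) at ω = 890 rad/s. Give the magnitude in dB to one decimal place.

1.0 dB

|j890 + 120| = √(890² + 120²) = 898.1
|j890 + 23| = √(890² + 23²) = 890.3
|G(j890)| = 1.11 × 898.1 / 890.3 = 1.1197
20 log₁₀(1.1197) = 0.98 dB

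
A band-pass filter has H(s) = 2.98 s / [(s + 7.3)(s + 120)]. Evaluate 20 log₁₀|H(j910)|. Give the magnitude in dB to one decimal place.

|j910| = 910
|j910 + 7.3| = √(910² + 7.3²) = 910
|j910 + 120| = √(910² + 120²) = 917.9
|H(j910)| = 2.98 × 910 / (910 × 917.9) = 0.0032465
20 log₁₀(0.0032465) = -49.77 dB

-49.8 dB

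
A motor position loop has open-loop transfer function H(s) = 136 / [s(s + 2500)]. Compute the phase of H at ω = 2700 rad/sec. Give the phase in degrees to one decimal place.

-137.2°

∠(j2700 + 2500) = arctan(2700/2500) = 47.20°
∠(j2700) = 90.00°
∠H(j2700) = − (47.20° + 90.00°) = -137.20°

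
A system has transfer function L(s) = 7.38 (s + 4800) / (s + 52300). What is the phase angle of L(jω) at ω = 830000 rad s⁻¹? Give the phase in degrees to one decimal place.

∠(j830000 + 4800) = arctan(830000/4800) = 89.67°
∠(j830000 + 52300) = arctan(830000/52300) = 86.39°
∠L(j830000) = 89.67° − 86.39° = 3.27°

3.3°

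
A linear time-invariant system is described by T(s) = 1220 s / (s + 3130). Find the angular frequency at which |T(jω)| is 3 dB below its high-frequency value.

For a single-pole high-pass, the −3 dB point is at the pole: ω = 3130 rad/s.

3130 rad/s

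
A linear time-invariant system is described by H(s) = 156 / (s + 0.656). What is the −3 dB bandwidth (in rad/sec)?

For a single-pole low-pass, the −3 dB point is at the pole: ω = 0.656 rad/sec.

0.656 rad/sec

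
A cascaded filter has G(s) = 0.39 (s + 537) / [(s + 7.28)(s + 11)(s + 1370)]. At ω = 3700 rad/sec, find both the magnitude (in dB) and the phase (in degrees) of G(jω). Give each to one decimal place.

|G| = -151.4 dB, ∠G = -167.7°

|j3700 + 537| = √(3700² + 537²) = 3739
|j3700 + 7.28| = √(3700² + 7.28²) = 3700
|j3700 + 11| = √(3700² + 11²) = 3700
|j3700 + 1370| = √(3700² + 1370²) = 3945
|G(j3700)| = 0.39 × 3739 / (3700 × 3700 × 3945) = 2.6995e-08
20 log₁₀(2.6995e-08) = -151.37 dB
∠(j3700 + 537) = arctan(3700/537) = 81.74°
∠(j3700 + 7.28) = arctan(3700/7.28) = 89.89°
∠(j3700 + 11) = arctan(3700/11) = 89.83°
∠(j3700 + 1370) = arctan(3700/1370) = 69.68°
∠G(j3700) = 81.74° − (89.89° + 89.83° + 69.68°) = -167.66°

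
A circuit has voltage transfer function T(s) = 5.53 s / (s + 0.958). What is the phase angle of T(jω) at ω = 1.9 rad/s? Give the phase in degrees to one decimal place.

26.8°

∠(j1.9) = 90.00°
∠(j1.9 + 0.958) = arctan(1.9/0.958) = 63.24°
∠T(j1.9) = 90.00° − 63.24° = 26.76°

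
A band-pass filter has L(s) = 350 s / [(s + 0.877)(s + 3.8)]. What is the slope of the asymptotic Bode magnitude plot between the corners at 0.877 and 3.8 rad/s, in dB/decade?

In this band the factors already past their corner are: 1 differentiator zero, pole at 0.877; net slope = 0 dB/decade.

0 dB/decade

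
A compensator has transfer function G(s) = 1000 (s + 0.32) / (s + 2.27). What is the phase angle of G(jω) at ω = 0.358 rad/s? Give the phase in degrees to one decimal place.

∠(j0.358 + 0.32) = arctan(0.358/0.32) = 48.21°
∠(j0.358 + 2.27) = arctan(0.358/2.27) = 8.96°
∠G(j0.358) = 48.21° − 8.96° = 39.25°

39.2°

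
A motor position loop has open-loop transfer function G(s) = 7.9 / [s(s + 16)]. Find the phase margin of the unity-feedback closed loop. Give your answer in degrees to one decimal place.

88.2 deg

Gain crossover: |G(jω)| = 1 at ω ≈ 0.494 rad s⁻¹.
∠G(j0.494) = −90° − arctan(0.494/16) ≈ -91.77°
PM = 180° + (-91.77°) = 88.23°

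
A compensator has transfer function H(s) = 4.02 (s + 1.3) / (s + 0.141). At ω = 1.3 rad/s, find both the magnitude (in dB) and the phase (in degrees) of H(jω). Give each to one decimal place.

|H| = 15.0 dB, ∠H = -38.8°

|j1.3 + 1.3| = √(1.3² + 1.3²) = 1.838
|j1.3 + 0.141| = √(1.3² + 0.141²) = 1.308
|H(j1.3)| = 4.02 × 1.838 / 1.308 = 5.652
20 log₁₀(5.652) = 15.04 dB
∠(j1.3 + 1.3) = arctan(1.3/1.3) = 45.00°
∠(j1.3 + 0.141) = arctan(1.3/0.141) = 83.81°
∠H(j1.3) = 45.00° − 83.81° = -38.81°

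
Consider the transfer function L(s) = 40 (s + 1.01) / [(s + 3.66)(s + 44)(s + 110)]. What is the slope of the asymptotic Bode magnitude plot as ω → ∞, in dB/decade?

-40 dB/decade

With 1 zero and 3 poles, the high-frequency asymptotic slope is 20 × (1 − 3) = -40 dB/decade.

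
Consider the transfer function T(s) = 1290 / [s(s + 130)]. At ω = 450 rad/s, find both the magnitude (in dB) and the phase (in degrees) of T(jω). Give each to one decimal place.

|T| = -44.3 dB, ∠T = -163.9 deg

|j450 + 130| = √(450² + 130²) = 468.4
|j450| = 450
|T(j450)| = 1290 / (468.4 × 450) = 0.0061201
20 log₁₀(0.0061201) = -44.26 dB
∠(j450 + 130) = arctan(450/130) = 73.89°
∠(j450) = 90.00°
∠T(j450) = − (73.89° + 90.00°) = -163.89°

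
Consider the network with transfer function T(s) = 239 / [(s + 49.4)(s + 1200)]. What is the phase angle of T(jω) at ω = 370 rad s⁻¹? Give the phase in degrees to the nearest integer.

∠(j370 + 49.4) = arctan(370/49.4) = 82.40°
∠(j370 + 1200) = arctan(370/1200) = 17.14°
∠T(j370) = − (82.40° + 17.14°) = -99.53°

-100°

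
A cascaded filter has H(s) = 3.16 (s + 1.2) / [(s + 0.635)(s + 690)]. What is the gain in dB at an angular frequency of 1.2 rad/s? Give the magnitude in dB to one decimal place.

|j1.2 + 1.2| = √(1.2² + 1.2²) = 1.697
|j1.2 + 0.635| = √(1.2² + 0.635²) = 1.358
|j1.2 + 690| = √(1.2² + 690²) = 690
|H(j1.2)| = 3.16 × 1.697 / (1.358 × 690) = 0.0057246
20 log₁₀(0.0057246) = -44.85 dB

-44.8 dB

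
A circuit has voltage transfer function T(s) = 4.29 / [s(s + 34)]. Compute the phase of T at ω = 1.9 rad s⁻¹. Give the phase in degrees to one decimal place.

∠(j1.9 + 34) = arctan(1.9/34) = 3.20°
∠(j1.9) = 90.00°
∠T(j1.9) = − (3.20° + 90.00°) = -93.20°

-93.2°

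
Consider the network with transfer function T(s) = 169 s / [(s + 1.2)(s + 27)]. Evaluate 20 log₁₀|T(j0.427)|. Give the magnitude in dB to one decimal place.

6.4 dB

|j0.427| = 0.427
|j0.427 + 1.2| = √(0.427² + 1.2²) = 1.274
|j0.427 + 27| = √(0.427² + 27²) = 27
|T(j0.427)| = 169 × 0.427 / (1.274 × 27) = 2.0981
20 log₁₀(2.0981) = 6.44 dB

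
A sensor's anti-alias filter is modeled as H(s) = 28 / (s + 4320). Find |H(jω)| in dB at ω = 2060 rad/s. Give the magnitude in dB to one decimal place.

-44.7 dB

|j2060 + 4320| = √(2060² + 4320²) = 4786
|H(j2060)| = 28 / 4786 = 0.0058504
20 log₁₀(0.0058504) = -44.66 dB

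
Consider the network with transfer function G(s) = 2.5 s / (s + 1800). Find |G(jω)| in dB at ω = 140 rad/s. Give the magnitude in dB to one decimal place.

|j140| = 140
|j140 + 1800| = √(140² + 1800²) = 1805
|G(j140)| = 2.5 × 140 / 1805 = 0.19386
20 log₁₀(0.19386) = -14.25 dB

-14.3 dB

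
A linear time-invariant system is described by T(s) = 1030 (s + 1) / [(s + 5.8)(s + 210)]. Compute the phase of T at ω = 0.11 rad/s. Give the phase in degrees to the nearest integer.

5°

∠(j0.11 + 1) = arctan(0.11/1) = 6.28°
∠(j0.11 + 5.8) = arctan(0.11/5.8) = 1.09°
∠(j0.11 + 210) = arctan(0.11/210) = 0.03°
∠T(j0.11) = 6.28° − (1.09° + 0.03°) = 5.16°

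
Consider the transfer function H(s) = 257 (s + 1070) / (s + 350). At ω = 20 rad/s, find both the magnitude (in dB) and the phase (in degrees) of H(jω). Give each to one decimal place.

|H| = 57.9 dB, ∠H = -2.2 deg

|j20 + 1070| = √(20² + 1070²) = 1070
|j20 + 350| = √(20² + 350²) = 350.6
|H(j20)| = 257 × 1070 / 350.6 = 784.54
20 log₁₀(784.54) = 57.89 dB
∠(j20 + 1070) = arctan(20/1070) = 1.07°
∠(j20 + 350) = arctan(20/350) = 3.27°
∠H(j20) = 1.07° − 3.27° = -2.20°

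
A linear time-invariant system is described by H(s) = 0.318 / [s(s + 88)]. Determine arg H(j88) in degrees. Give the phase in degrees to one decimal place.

-135.0 deg

∠(j88 + 88) = arctan(88/88) = 45.00°
∠(j88) = 90.00°
∠H(j88) = − (45.00° + 90.00°) = -135.00°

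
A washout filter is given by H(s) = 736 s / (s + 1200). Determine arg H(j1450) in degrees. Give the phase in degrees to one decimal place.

∠(j1450) = 90.00°
∠(j1450 + 1200) = arctan(1450/1200) = 50.39°
∠H(j1450) = 90.00° − 50.39° = 39.61°

39.6°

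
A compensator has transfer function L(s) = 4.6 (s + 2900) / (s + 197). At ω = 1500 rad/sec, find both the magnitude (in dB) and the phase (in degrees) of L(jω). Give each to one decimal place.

|j1500 + 2900| = √(1500² + 2900²) = 3265
|j1500 + 197| = √(1500² + 197²) = 1513
|L(j1500)| = 4.6 × 3265 / 1513 = 9.9273
20 log₁₀(9.9273) = 19.94 dB
∠(j1500 + 2900) = arctan(1500/2900) = 27.35°
∠(j1500 + 197) = arctan(1500/197) = 82.52°
∠L(j1500) = 27.35° − 82.52° = -55.17°

|L| = 19.9 dB, ∠L = -55.2°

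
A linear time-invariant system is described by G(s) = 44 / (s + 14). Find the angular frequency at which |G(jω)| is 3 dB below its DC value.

For a single-pole low-pass, the −3 dB point is at the pole: ω = 14 rad/s.

14 rad/s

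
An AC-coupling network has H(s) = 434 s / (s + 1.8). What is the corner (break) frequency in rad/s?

The single real pole at s = −1.8 gives a corner at ω = 1.8 rad/s.

1.8 rad/s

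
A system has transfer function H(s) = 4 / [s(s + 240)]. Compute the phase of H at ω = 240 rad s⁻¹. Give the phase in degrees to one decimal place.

-135.0°

∠(j240 + 240) = arctan(240/240) = 45.00°
∠(j240) = 90.00°
∠H(j240) = − (45.00° + 90.00°) = -135.00°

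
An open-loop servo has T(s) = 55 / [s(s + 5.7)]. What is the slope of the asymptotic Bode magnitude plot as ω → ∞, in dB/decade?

-40 dB/decade

With 0 zeros and 2 poles, the high-frequency asymptotic slope is 20 × (0 − 2) = -40 dB/decade.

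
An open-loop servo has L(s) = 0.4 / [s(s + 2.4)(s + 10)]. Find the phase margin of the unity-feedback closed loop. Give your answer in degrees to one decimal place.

Gain crossover: |L(jω)| = 1 at ω ≈ 0.0167 rad/sec.
∠L(j0.0167) = −90° − arctan(0.0167/2.4) − arctan(0.0167/10) ≈ -90.49°
PM = 180° + (-90.49°) = 89.51°

89.5°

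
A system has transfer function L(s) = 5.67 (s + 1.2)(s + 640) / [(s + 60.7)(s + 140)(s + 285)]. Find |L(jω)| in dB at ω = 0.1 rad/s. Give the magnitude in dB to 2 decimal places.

|j0.1 + 1.2| = √(0.1² + 1.2²) = 1.204
|j0.1 + 640| = √(0.1² + 640²) = 640
|j0.1 + 60.7| = √(0.1² + 60.7²) = 60.7
|j0.1 + 140| = √(0.1² + 140²) = 140
|j0.1 + 285| = √(0.1² + 285²) = 285
|L(j0.1)| = 5.67 × 1.204 × 640 / (60.7 × 140 × 285) = 0.0018042
20 log₁₀(0.0018042) = -54.874 dB

-54.87 dB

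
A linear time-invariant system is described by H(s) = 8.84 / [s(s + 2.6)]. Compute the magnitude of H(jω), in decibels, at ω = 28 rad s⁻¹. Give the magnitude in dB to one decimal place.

-39.0 dB

|j28 + 2.6| = √(28² + 2.6²) = 28.12
|j28| = 28
|H(j28)| = 8.84 / (28.12 × 28) = 0.011227
20 log₁₀(0.011227) = -38.99 dB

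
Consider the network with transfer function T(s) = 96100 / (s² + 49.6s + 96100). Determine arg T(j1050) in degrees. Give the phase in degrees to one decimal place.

∠[(j1050)² + 49.6(j1050) + 96100] = ∠[-1.0064e+06 + j52080] = 177.04°
∠T(j1050) = −177.04° = -177.04°

-177.0 deg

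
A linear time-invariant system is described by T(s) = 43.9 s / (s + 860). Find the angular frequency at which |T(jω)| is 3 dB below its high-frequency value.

For a single-pole high-pass, the −3 dB point is at the pole: ω = 860 rad/s.

860 rad/s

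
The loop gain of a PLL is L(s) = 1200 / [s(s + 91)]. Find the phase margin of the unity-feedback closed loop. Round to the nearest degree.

82°

Gain crossover: |L(jω)| = 1 at ω ≈ 13.1 rad s⁻¹.
∠L(j13.1) = −90° − arctan(13.1/91) ≈ -98.16°
PM = 180° + (-98.16°) = 81.84°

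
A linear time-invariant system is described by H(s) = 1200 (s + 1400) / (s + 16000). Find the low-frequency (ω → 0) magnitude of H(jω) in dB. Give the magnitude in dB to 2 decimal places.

40.42 dB

H(0) = 1200 × 1400 / 16000 = 105
20 log₁₀(105) = 40.424 dB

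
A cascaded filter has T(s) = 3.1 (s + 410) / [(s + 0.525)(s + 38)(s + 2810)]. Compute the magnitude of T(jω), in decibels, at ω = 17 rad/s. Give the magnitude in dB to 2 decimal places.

|j17 + 410| = √(17² + 410²) = 410.4
|j17 + 0.525| = √(17² + 0.525²) = 17.01
|j17 + 38| = √(17² + 38²) = 41.63
|j17 + 2810| = √(17² + 2810²) = 2810
|T(j17)| = 3.1 × 410.4 / (17.01 × 41.63 × 2810) = 0.00063937
20 log₁₀(0.00063937) = -63.885 dB

-63.89 dB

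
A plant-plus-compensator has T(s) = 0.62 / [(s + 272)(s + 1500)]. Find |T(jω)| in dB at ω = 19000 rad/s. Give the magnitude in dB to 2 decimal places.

|j19000 + 272| = √(19000² + 272²) = 1.9e+04
|j19000 + 1500| = √(19000² + 1500²) = 1.906e+04
|T(j19000)| = 0.62 / (1.9e+04 × 1.906e+04) = 1.7119e-09
20 log₁₀(1.7119e-09) = -175.330 dB

-175.33 dB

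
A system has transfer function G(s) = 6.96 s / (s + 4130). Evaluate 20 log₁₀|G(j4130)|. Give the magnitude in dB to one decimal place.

|j4130| = 4130
|j4130 + 4130| = √(4130² + 4130²) = 5841
|G(j4130)| = 6.96 × 4130 / 5841 = 4.9215
20 log₁₀(4.9215) = 13.84 dB

13.8 dB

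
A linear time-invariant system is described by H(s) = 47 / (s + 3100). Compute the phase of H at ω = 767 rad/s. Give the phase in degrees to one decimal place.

∠(j767 + 3100) = arctan(767/3100) = 13.90°
∠H(j767) = −13.90° = -13.90°

-13.9°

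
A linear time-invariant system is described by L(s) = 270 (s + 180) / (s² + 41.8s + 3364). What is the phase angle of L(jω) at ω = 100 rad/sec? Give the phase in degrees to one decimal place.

-118.7 deg

∠(j100 + 180) = arctan(100/180) = 29.05°
∠[(j100)² + 41.8(j100) + 3364] = ∠[-6636 + j4180] = 147.79°
∠L(j100) = 29.05° − 147.79° = -118.74°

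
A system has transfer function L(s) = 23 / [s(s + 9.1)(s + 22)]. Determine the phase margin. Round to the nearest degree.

Gain crossover: |L(jω)| = 1 at ω ≈ 0.115 rad s⁻¹.
∠L(j0.115) = −90° − arctan(0.115/9.1) − arctan(0.115/22) ≈ -91.02°
PM = 180° + (-91.02°) = 88.98°

89°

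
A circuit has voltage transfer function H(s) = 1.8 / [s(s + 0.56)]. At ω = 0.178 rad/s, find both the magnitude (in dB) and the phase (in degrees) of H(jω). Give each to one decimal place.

|j0.178 + 0.56| = √(0.178² + 0.56²) = 0.5876
|j0.178| = 0.178
|H(j0.178)| = 1.8 / (0.5876 × 0.178) = 17.209
20 log₁₀(17.209) = 24.72 dB
∠(j0.178 + 0.56) = arctan(0.178/0.56) = 17.63°
∠(j0.178) = 90.00°
∠H(j0.178) = − (17.63° + 90.00°) = -107.63°

|H| = 24.7 dB, ∠H = -107.6°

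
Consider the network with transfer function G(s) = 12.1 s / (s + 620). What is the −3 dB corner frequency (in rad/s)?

620 rad/s

For a single-pole high-pass, the −3 dB point is at the pole: ω = 620 rad/s.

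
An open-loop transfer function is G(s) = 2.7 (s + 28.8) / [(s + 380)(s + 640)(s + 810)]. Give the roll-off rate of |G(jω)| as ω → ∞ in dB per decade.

-40 dB/decade

With 1 zero and 3 poles, the high-frequency asymptotic slope is 20 × (1 − 3) = -40 dB/decade.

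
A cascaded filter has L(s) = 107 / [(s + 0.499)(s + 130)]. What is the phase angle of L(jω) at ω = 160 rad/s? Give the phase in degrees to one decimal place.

∠(j160 + 0.499) = arctan(160/0.499) = 89.82°
∠(j160 + 130) = arctan(160/130) = 50.91°
∠L(j160) = − (89.82° + 50.91°) = -140.73°

-140.7°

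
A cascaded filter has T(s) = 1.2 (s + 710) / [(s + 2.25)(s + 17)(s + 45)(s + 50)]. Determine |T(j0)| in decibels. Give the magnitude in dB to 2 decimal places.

T(0) = 1.2 × 710 / (2.25 × 17 × 45 × 50) = 0.0098998
20 log₁₀(0.0098998) = -40.087 dB

-40.09 dB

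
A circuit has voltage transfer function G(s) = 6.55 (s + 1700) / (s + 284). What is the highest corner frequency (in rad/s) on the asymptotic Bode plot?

Break frequencies occur at each pole and zero magnitude: 284 rad/s, 1700 rad/s.
The highest is 1700 rad/s.

1700 rad/s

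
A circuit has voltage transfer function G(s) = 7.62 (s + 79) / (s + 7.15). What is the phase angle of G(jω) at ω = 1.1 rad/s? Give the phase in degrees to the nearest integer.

-8 deg

∠(j1.1 + 79) = arctan(1.1/79) = 0.80°
∠(j1.1 + 7.15) = arctan(1.1/7.15) = 8.75°
∠G(j1.1) = 0.80° − 8.75° = -7.95°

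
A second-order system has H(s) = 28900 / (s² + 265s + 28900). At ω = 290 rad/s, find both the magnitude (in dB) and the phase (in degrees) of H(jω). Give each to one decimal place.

|H| = -10.3 dB, ∠H = -125.7°

|(j290)² + 265(j290) + 28900| = |-55200 + j76850| = 9.462e+04
|H(j290)| = 28900 / 9.462e+04 = 0.30543
20 log₁₀(0.30543) = -10.30 dB
∠[(j290)² + 265(j290) + 28900] = ∠[-55200 + j76850] = 125.69°
∠H(j290) = −125.69° = -125.69°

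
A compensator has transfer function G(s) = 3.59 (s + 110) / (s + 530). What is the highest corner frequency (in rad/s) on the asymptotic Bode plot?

Break frequencies occur at each pole and zero magnitude: 110 rad/s, 530 rad/s.
The highest is 530 rad/s.

530 rad/s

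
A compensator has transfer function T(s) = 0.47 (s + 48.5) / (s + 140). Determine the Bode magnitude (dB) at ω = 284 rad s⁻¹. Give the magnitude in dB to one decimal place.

-7.4 dB

|j284 + 48.5| = √(284² + 48.5²) = 288.1
|j284 + 140| = √(284² + 140²) = 316.6
|T(j284)| = 0.47 × 288.1 / 316.6 = 0.42766
20 log₁₀(0.42766) = -7.38 dB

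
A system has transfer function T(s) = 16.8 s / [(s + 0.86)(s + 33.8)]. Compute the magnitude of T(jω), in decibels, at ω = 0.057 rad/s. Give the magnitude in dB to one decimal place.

|j0.057| = 0.057
|j0.057 + 0.86| = √(0.057² + 0.86²) = 0.8619
|j0.057 + 33.8| = √(0.057² + 33.8²) = 33.8
|T(j0.057)| = 16.8 × 0.057 / (0.8619 × 33.8) = 0.032871
20 log₁₀(0.032871) = -29.66 dB

-29.7 dB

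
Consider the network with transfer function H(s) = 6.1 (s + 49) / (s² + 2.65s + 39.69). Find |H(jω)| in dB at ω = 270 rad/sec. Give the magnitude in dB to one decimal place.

-32.8 dB

|j270 + 49| = √(270² + 49²) = 274.4
|(j270)² + 2.65(j270) + 39.69| = |-72860 + j715.5| = 7.286e+04
|H(j270)| = 6.1 × 274.4 / 7.286e+04 = 0.022973
20 log₁₀(0.022973) = -32.78 dB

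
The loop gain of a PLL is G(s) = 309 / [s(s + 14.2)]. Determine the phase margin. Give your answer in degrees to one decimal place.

Gain crossover: |G(jω)| = 1 at ω ≈ 15 rad/sec.
∠G(j15) = −90° − arctan(15/14.2) ≈ -136.52°
PM = 180° + (-136.52°) = 43.48°

43.5°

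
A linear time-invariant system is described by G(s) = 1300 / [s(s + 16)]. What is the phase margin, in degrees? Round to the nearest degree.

25 deg

Gain crossover: |G(jω)| = 1 at ω ≈ 34.3 rad s⁻¹.
∠G(j34.3) = −90° − arctan(34.3/16) ≈ -155.01°
PM = 180° + (-155.01°) = 24.99°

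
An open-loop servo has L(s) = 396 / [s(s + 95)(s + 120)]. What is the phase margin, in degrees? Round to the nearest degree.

90°

Gain crossover: |L(jω)| = 1 at ω ≈ 0.0347 rad s⁻¹.
∠L(j0.0347) = −90° − arctan(0.0347/95) − arctan(0.0347/120) ≈ -90.04°
PM = 180° + (-90.04°) = 89.96°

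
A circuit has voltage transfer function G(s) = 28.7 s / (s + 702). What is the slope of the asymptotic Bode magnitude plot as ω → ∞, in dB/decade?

With 1 zero and 1 pole, the high-frequency asymptotic slope is 20 × (1 − 1) = 0 dB/decade.

0 dB/decade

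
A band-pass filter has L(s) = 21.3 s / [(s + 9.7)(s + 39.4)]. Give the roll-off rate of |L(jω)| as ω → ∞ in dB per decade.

With 1 zero and 2 poles, the high-frequency asymptotic slope is 20 × (1 − 2) = -20 dB/decade.

-20 dB/decade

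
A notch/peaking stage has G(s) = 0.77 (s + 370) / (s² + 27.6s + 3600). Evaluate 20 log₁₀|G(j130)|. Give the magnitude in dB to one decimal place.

|j130 + 370| = √(130² + 370²) = 392.2
|(j130)² + 27.6(j130) + 3600| = |-13300 + j3588| = 1.378e+04
|G(j130)| = 0.77 × 392.2 / 1.378e+04 = 0.021921
20 log₁₀(0.021921) = -33.18 dB

-33.2 dB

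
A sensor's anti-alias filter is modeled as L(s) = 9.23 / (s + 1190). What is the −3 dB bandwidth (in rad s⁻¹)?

1190 rad s⁻¹

For a single-pole low-pass, the −3 dB point is at the pole: ω = 1190 rad s⁻¹.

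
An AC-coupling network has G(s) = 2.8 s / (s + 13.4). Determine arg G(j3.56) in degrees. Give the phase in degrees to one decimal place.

75.1°

∠(j3.56) = 90.00°
∠(j3.56 + 13.4) = arctan(3.56/13.4) = 14.88°
∠G(j3.56) = 90.00° − 14.88° = 75.12°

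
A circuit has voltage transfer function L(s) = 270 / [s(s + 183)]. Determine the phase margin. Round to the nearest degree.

Gain crossover: |L(jω)| = 1 at ω ≈ 1.48 rad/s.
∠L(j1.48) = −90° − arctan(1.48/183) ≈ -90.46°
PM = 180° + (-90.46°) = 89.54°

90 deg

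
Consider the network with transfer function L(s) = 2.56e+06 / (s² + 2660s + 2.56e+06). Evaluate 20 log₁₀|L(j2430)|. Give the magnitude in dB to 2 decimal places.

|(j2430)² + 2660(j2430) + 2.56e+06| = |-3.3449e+06 + j6.4638e+06| = 7.278e+06
|L(j2430)| = 2.56e+06 / 7.278e+06 = 0.35175
20 log₁₀(0.35175) = -9.075 dB

-9.08 dB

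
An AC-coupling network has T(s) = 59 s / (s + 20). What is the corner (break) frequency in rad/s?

20 rad/s

The single real pole at s = −20 gives a corner at ω = 20 rad/s.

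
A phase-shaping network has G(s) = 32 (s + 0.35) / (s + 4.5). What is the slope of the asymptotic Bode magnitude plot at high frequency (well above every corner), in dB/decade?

0 dB/decade

With 1 zero and 1 pole, the high-frequency asymptotic slope is 20 × (1 − 1) = 0 dB/decade.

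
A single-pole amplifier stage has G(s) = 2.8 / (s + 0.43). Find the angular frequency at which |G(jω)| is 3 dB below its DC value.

0.43 rad s⁻¹

For a single-pole low-pass, the −3 dB point is at the pole: ω = 0.43 rad s⁻¹.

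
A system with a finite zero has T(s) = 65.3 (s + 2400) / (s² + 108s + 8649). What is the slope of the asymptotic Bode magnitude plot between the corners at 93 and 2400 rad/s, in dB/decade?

In this band the factors already past their corner are: complex pole pair at ωₙ ≈ 93; net slope = -40 dB/decade.

-40 dB/decade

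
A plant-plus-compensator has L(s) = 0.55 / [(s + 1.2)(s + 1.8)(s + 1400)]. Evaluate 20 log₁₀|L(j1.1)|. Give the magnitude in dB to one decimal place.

-78.8 dB

|j1.1 + 1.2| = √(1.1² + 1.2²) = 1.628
|j1.1 + 1.8| = √(1.1² + 1.8²) = 2.11
|j1.1 + 1400| = √(1.1² + 1400²) = 1400
|L(j1.1)| = 0.55 / (1.628 × 2.11 × 1400) = 0.0001144
20 log₁₀(0.0001144) = -78.83 dB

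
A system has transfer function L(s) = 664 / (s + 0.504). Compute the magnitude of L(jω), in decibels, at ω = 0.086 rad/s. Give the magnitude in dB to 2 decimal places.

62.27 dB

|j0.086 + 0.504| = √(0.086² + 0.504²) = 0.5113
|L(j0.086)| = 664 / 0.5113 = 1298.7
20 log₁₀(1298.7) = 62.270 dB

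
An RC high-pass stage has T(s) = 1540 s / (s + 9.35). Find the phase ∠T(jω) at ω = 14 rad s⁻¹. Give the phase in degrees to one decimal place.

∠(j14) = 90.00°
∠(j14 + 9.35) = arctan(14/9.35) = 56.26°
∠T(j14) = 90.00° − 56.26° = 33.74°

33.7°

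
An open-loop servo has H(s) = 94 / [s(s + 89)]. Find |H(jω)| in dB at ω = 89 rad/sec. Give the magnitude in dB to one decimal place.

|j89 + 89| = √(89² + 89²) = 125.9
|j89| = 89
|H(j89)| = 94 / (125.9 × 89) = 0.0083914
20 log₁₀(0.0083914) = -41.52 dB

-41.5 dB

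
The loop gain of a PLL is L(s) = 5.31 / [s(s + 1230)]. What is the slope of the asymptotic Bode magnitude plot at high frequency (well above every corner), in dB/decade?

-40 dB/decade

With 0 zeros and 2 poles, the high-frequency asymptotic slope is 20 × (0 − 2) = -40 dB/decade.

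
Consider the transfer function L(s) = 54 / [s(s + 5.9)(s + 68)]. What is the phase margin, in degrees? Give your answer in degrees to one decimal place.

88.6 deg

Gain crossover: |L(jω)| = 1 at ω ≈ 0.135 rad/s.
∠L(j0.135) = −90° − arctan(0.135/5.9) − arctan(0.135/68) ≈ -91.42°
PM = 180° + (-91.42°) = 88.58°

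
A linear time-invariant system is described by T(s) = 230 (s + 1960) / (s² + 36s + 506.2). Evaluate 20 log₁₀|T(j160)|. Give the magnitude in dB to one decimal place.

|j160 + 1960| = √(160² + 1960²) = 1967
|(j160)² + 36(j160) + 506.2| = |-25094 + j5760| = 2.575e+04
|T(j160)| = 230 × 1967 / 2.575e+04 = 17.567
20 log₁₀(17.567) = 24.89 dB

24.9 dB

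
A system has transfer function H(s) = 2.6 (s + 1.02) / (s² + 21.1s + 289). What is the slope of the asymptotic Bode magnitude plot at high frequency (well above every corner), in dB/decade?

-20 dB/decade

With 1 zero and 2 poles, the high-frequency asymptotic slope is 20 × (1 − 2) = -20 dB/decade.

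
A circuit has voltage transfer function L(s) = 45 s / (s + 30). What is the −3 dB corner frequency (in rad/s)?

30 rad/s

For a single-pole high-pass, the −3 dB point is at the pole: ω = 30 rad/s.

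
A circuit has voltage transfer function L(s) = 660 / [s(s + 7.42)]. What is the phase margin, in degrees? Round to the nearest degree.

Gain crossover: |L(jω)| = 1 at ω ≈ 25.2 rad/s.
∠L(j25.2) = −90° − arctan(25.2/7.42) ≈ -163.57°
PM = 180° + (-163.57°) = 16.43°

16°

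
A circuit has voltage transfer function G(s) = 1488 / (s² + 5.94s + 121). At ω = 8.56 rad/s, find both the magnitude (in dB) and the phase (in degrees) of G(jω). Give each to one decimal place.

|G| = 26.6 dB, ∠G = -46.8 deg

|(j8.56)² + 5.94(j8.56) + 121| = |47.726 + j50.846| = 69.74
|G(j8.56)| = 1488 / 69.74 = 21.337
20 log₁₀(21.337) = 26.58 dB
∠[(j8.56)² + 5.94(j8.56) + 121] = ∠[47.726 + j50.846] = 46.81°
∠G(j8.56) = −46.81° = -46.81°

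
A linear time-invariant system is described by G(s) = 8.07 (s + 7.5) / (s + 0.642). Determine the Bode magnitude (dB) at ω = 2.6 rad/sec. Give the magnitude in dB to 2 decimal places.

|j2.6 + 7.5| = √(2.6² + 7.5²) = 7.938
|j2.6 + 0.642| = √(2.6² + 0.642²) = 2.678
|G(j2.6)| = 8.07 × 7.938 / 2.678 = 23.92
20 log₁₀(23.92) = 27.575 dB

27.58 dB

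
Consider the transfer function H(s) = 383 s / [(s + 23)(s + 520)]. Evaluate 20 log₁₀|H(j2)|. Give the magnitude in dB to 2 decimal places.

|j2| = 2
|j2 + 23| = √(2² + 23²) = 23.09
|j2 + 520| = √(2² + 520²) = 520
|H(j2)| = 383 × 2 / (23.09 × 520) = 0.063806
20 log₁₀(0.063806) = -23.903 dB

-23.90 dB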